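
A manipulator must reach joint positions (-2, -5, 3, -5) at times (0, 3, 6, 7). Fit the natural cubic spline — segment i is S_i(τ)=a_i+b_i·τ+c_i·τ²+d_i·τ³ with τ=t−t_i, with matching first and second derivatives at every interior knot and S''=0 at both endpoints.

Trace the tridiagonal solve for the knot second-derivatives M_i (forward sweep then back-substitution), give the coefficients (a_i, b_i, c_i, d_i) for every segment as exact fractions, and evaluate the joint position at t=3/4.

  seg 0: a=-2 b=-271/87 c=0 d=184/783
  seg 1: a=-5 b=281/87 c=184/87 d=-601/783
  seg 2: a=3 b=-418/87 c=-139/29 d=139/87
S(3/4) = -983/232

Δ: Δ0=-1, Δ1=8/3, Δ2=-8
row 1: diag=12, rhs=22; c'=1/4, d'=11/6
row 2: denom=8−3·1/4=29/4; d'=(-64−3·11/6)/(29/4)=-278/29
back: M2=-278/29
back: M1=11/6−1/4·-278/29=368/87
M: M0=0, M1=368/87, M2=-278/29, M3=0
seg 0: a=-2, c=M0/2=0, d=(M1−M0)/(6·3)=184/783, b=Δ0−h0·(2M0+M1)/6=-271/87
seg 1: a=-5, c=M1/2=184/87, d=(M2−M1)/(6·3)=-601/783, b=Δ1−h1·(2M1+M2)/6=281/87
seg 2: a=3, c=M2/2=-139/29, d=(M3−M2)/(6·1)=139/87, b=Δ2−h2·(2M2+M3)/6=-418/87
t_q=3/4 → seg 0, τ=3/4; S=-2+-271/87·τ+0·τ²+184/783·τ³=-983/232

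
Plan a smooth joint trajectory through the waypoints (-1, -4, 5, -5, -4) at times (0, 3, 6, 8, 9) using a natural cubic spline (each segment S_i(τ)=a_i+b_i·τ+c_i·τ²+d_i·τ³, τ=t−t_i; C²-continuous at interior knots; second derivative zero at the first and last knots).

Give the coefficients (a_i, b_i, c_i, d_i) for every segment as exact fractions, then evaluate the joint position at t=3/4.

Δ: Δ0=-1, Δ1=3, Δ2=-5, Δ3=1
row 1: diag=12, rhs=24; c'=1/4, d'=2
row 2: denom=10−3·1/4=37/4; d'=(-48−3·2)/(37/4)=-216/37
row 3: denom=6−2·8/37=206/37; d'=(36−2·-216/37)/(206/37)=882/103
back: M3=882/103
back: M2=-216/37−8/37·882/103=-792/103
back: M1=2−1/4·-792/103=404/103
M: M0=0, M1=404/103, M2=-792/103, M3=882/103, M4=0
seg 0: a=-1, c=M0/2=0, d=(M1−M0)/(6·3)=202/927, b=Δ0−h0·(2M0+M1)/6=-305/103
seg 1: a=-4, c=M1/2=202/103, d=(M2−M1)/(6·3)=-598/927, b=Δ1−h1·(2M1+M2)/6=301/103
seg 2: a=5, c=M2/2=-396/103, d=(M3−M2)/(6·2)=279/206, b=Δ2−h2·(2M2+M3)/6=-281/103
seg 3: a=-5, c=M3/2=441/103, d=(M4−M3)/(6·1)=-147/103, b=Δ3−h3·(2M3+M4)/6=-191/103
t_q=3/4 → seg 0, τ=3/4; S=-1+-305/103·τ+0·τ²+202/927·τ³=-10313/3296

  seg 0: a=-1 b=-305/103 c=0 d=202/927
  seg 1: a=-4 b=301/103 c=202/103 d=-598/927
  seg 2: a=5 b=-281/103 c=-396/103 d=279/206
  seg 3: a=-5 b=-191/103 c=441/103 d=-147/103
S(3/4) = -10313/3296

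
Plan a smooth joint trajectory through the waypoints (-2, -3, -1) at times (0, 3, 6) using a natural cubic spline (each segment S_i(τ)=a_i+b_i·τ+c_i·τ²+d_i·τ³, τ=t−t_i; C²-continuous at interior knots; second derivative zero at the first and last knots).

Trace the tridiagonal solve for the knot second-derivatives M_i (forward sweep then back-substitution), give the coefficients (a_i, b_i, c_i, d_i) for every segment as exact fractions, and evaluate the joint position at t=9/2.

Δ: Δ0=-1/3, Δ1=2/3
row 1: diag=12, rhs=6; c'=1/4, d'=1/2
back: M1=1/2
M: M0=0, M1=1/2, M2=0
seg 0: a=-2, c=M0/2=0, d=(M1−M0)/(6·3)=1/36, b=Δ0−h0·(2M0+M1)/6=-7/12
seg 1: a=-3, c=M1/2=1/4, d=(M2−M1)/(6·3)=-1/36, b=Δ1−h1·(2M1+M2)/6=1/6
t_q=9/2 → seg 1, τ=3/2; S=-3+1/6·τ+1/4·τ²+-1/36·τ³=-73/32

  seg 0: a=-2 b=-7/12 c=0 d=1/36
  seg 1: a=-3 b=1/6 c=1/4 d=-1/36
S(9/2) = -73/32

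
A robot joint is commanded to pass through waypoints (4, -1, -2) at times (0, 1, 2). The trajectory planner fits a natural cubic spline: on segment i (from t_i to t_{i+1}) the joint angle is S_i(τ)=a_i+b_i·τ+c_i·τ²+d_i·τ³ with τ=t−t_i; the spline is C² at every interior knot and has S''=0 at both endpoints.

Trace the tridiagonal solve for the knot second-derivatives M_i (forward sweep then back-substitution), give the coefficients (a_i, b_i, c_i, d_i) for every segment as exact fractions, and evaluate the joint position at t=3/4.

Δ: Δ0=-5, Δ1=-1
row 1: diag=4, rhs=24; c'=1/4, d'=6
back: M1=6
M: M0=0, M1=6, M2=0
seg 0: a=4, c=M0/2=0, d=(M1−M0)/(6·1)=1, b=Δ0−h0·(2M0+M1)/6=-6
seg 1: a=-1, c=M1/2=3, d=(M2−M1)/(6·1)=-1, b=Δ1−h1·(2M1+M2)/6=-3
t_q=3/4 → seg 0, τ=3/4; S=4+-6·τ+0·τ²+1·τ³=-5/64

  seg 0: a=4 b=-6 c=0 d=1
  seg 1: a=-1 b=-3 c=3 d=-1
S(3/4) = -5/64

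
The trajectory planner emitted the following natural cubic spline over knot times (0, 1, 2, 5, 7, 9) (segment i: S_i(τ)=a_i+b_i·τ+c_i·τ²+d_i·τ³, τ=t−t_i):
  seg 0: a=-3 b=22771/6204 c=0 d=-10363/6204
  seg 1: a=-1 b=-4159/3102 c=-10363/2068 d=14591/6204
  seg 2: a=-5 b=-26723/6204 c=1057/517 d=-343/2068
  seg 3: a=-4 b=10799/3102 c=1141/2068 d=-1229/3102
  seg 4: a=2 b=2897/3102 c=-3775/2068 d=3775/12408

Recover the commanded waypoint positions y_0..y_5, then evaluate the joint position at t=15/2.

y_0=-3 y_1=-1 y_2=-5 y_3=-4 y_4=2 y_5=-1
S(15/2) = 67785/33088

y_0 = S_0(0) = a_0 = -3
y_1 = S_1(0) = a_1 = -1
y_2 = S_2(0) = a_2 = -5
y_3 = S_3(0) = a_3 = -4
y_4 = S_4(0) = a_4 = 2
y_5 = S_4(2) = -1
t_q=15/2 is in segment 4 (τ=1/2); S_4(τ)=67785/33088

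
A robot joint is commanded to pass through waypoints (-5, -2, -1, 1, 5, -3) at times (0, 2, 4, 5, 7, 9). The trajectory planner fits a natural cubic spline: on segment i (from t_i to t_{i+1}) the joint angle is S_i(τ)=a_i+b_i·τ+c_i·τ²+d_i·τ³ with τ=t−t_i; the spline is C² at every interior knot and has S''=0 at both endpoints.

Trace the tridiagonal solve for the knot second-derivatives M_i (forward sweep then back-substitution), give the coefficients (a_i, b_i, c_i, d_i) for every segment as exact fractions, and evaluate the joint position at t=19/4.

Δ: Δ0=3/2, Δ1=1/2, Δ2=2, Δ3=2, Δ4=-4
row 1: diag=8, rhs=-6; c'=1/4, d'=-3/4
row 2: denom=6−2·1/4=11/2; d'=(9−2·-3/4)/(11/2)=21/11
row 3: denom=6−1·2/11=64/11; d'=(0−1·21/11)/(64/11)=-21/64
row 4: denom=8−2·11/32=117/16; d'=(-36−2·-21/64)/(117/16)=-29/6
back: M4=-29/6
back: M3=-21/64−11/32·-29/6=4/3
back: M2=21/11−2/11·4/3=5/3
back: M1=-3/4−1/4·5/3=-7/6
M: M0=0, M1=-7/6, M2=5/3, M3=4/3, M4=-29/6, M5=0
seg 0: a=-5, c=M0/2=0, d=(M1−M0)/(6·2)=-7/72, b=Δ0−h0·(2M0+M1)/6=17/9
seg 1: a=-2, c=M1/2=-7/12, d=(M2−M1)/(6·2)=17/72, b=Δ1−h1·(2M1+M2)/6=13/18
seg 2: a=-1, c=M2/2=5/6, d=(M3−M2)/(6·1)=-1/18, b=Δ2−h2·(2M2+M3)/6=11/9
seg 3: a=1, c=M3/2=2/3, d=(M4−M3)/(6·2)=-37/72, b=Δ3−h3·(2M3+M4)/6=49/18
seg 4: a=5, c=M4/2=-29/12, d=(M5−M4)/(6·2)=29/72, b=Δ4−h4·(2M4+M5)/6=-7/9
t_q=19/4 → seg 2, τ=3/4; S=-1+11/9·τ+5/6·τ²+-1/18·τ³=139/384

  seg 0: a=-5 b=17/9 c=0 d=-7/72
  seg 1: a=-2 b=13/18 c=-7/12 d=17/72
  seg 2: a=-1 b=11/9 c=5/6 d=-1/18
  seg 3: a=1 b=49/18 c=2/3 d=-37/72
  seg 4: a=5 b=-7/9 c=-29/12 d=29/72
S(19/4) = 139/384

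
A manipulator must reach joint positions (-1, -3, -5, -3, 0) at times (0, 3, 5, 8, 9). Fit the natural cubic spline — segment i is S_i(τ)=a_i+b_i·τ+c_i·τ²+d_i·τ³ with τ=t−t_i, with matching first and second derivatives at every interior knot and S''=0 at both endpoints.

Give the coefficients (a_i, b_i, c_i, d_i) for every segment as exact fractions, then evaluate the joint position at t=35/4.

Δ: Δ0=-2/3, Δ1=-1, Δ2=2/3, Δ3=3
row 1: diag=10, rhs=-2; c'=1/5, d'=-1/5
row 2: denom=10−2·1/5=48/5; d'=(10−2·-1/5)/(48/5)=13/12
row 3: denom=8−3·5/16=113/16; d'=(14−3·13/12)/(113/16)=172/113
back: M3=172/113
back: M2=13/12−5/16·172/113=206/339
back: M1=-1/5−1/5·206/339=-109/339
M: M0=0, M1=-109/339, M2=206/339, M3=172/113, M4=0
seg 0: a=-1, c=M0/2=0, d=(M1−M0)/(6·3)=-109/6102, b=Δ0−h0·(2M0+M1)/6=-343/678
seg 1: a=-3, c=M1/2=-109/678, d=(M2−M1)/(6·2)=35/452, b=Δ1−h1·(2M1+M2)/6=-335/339
seg 2: a=-5, c=M2/2=103/339, d=(M3−M2)/(6·3)=155/3051, b=Δ2−h2·(2M2+M3)/6=-238/339
seg 3: a=-3, c=M3/2=86/113, d=(M4−M3)/(6·1)=-86/339, b=Δ3−h3·(2M3+M4)/6=845/339
t_q=35/4 → seg 3, τ=3/4; S=-3+845/339·τ+86/113·τ²+-86/339·τ³=-2927/3616

  seg 0: a=-1 b=-343/678 c=0 d=-109/6102
  seg 1: a=-3 b=-335/339 c=-109/678 d=35/452
  seg 2: a=-5 b=-238/339 c=103/339 d=155/3051
  seg 3: a=-3 b=845/339 c=86/113 d=-86/339
S(35/4) = -2927/3616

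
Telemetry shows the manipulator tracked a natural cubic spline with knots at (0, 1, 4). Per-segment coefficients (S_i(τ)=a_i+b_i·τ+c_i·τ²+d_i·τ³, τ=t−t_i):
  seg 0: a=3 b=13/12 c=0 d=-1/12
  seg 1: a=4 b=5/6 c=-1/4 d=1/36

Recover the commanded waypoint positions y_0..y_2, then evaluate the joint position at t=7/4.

y_0 = S_0(0) = a_0 = 3
y_1 = S_1(0) = a_1 = 4
y_2 = S_1(3) = 5
t_q=7/4 is in segment 1 (τ=3/4); S_1(τ)=1151/256

y_0=3 y_1=4 y_2=5
S(7/4) = 1151/256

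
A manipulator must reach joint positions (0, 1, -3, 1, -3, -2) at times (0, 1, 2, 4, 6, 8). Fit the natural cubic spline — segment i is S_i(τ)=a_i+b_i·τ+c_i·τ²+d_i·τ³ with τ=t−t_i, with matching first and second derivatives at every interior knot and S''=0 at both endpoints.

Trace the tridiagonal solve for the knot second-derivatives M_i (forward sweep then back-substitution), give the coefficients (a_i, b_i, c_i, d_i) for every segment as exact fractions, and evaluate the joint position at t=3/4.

  seg 0: a=0 b=1663/626 c=0 d=-1037/626
  seg 1: a=1 b=-724/313 c=-3111/626 d=2055/626
  seg 2: a=-3 b=-1505/626 c=1527/313 d=-3351/2504
  seg 3: a=1 b=329/313 c=-3945/1252 d=2035/2504
  seg 4: a=-3 b=-1127/626 c=540/313 d=-90/313
S(3/4) = 51825/40064

Δ: Δ0=1, Δ1=-4, Δ2=2, Δ3=-2, Δ4=1/2
row 1: diag=4, rhs=-30; c'=1/4, d'=-15/2
row 2: denom=6−1·1/4=23/4; d'=(36−1·-15/2)/(23/4)=174/23
row 3: denom=8−2·8/23=168/23; d'=(-24−2·174/23)/(168/23)=-75/14
row 4: denom=8−2·23/84=313/42; d'=(15−2·-75/14)/(313/42)=1080/313
back: M4=1080/313
back: M3=-75/14−23/84·1080/313=-3945/626
back: M2=174/23−8/23·-3945/626=3054/313
back: M1=-15/2−1/4·3054/313=-3111/313
M: M0=0, M1=-3111/313, M2=3054/313, M3=-3945/626, M4=1080/313, M5=0
seg 0: a=0, c=M0/2=0, d=(M1−M0)/(6·1)=-1037/626, b=Δ0−h0·(2M0+M1)/6=1663/626
seg 1: a=1, c=M1/2=-3111/626, d=(M2−M1)/(6·1)=2055/626, b=Δ1−h1·(2M1+M2)/6=-724/313
seg 2: a=-3, c=M2/2=1527/313, d=(M3−M2)/(6·2)=-3351/2504, b=Δ2−h2·(2M2+M3)/6=-1505/626
seg 3: a=1, c=M3/2=-3945/1252, d=(M4−M3)/(6·2)=2035/2504, b=Δ3−h3·(2M3+M4)/6=329/313
seg 4: a=-3, c=M4/2=540/313, d=(M5−M4)/(6·2)=-90/313, b=Δ4−h4·(2M4+M5)/6=-1127/626
t_q=3/4 → seg 0, τ=3/4; S=0+1663/626·τ+0·τ²+-1037/626·τ³=51825/40064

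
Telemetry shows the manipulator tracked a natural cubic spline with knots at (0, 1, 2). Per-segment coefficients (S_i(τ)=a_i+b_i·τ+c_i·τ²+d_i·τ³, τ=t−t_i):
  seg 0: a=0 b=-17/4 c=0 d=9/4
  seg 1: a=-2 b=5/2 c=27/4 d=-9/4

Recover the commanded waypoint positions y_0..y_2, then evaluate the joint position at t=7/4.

y_0 = S_0(0) = a_0 = 0
y_1 = S_1(0) = a_1 = -2
y_2 = S_1(1) = 5
t_q=7/4 is in segment 1 (τ=3/4); S_1(τ)=697/256

y_0=0 y_1=-2 y_2=5
S(7/4) = 697/256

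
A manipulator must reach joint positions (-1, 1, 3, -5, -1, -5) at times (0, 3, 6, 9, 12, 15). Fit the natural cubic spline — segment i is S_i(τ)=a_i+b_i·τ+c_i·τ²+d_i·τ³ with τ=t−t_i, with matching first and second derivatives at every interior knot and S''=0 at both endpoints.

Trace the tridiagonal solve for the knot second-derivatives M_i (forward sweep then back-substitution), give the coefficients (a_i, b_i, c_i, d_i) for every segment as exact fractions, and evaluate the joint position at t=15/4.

  seg 0: a=-1 b=212/627 c=0 d=206/5643
  seg 1: a=1 b=830/627 c=206/627 d=-1030/5643
  seg 2: a=3 b=-1024/627 c=-824/627 d=32/99
  seg 3: a=-5 b=-496/627 c=1000/627 d=-556/1881
  seg 4: a=-1 b=500/627 c=-668/627 d=668/5643
S(15/4) = 14049/6688

Δ: Δ0=2/3, Δ1=2/3, Δ2=-8/3, Δ3=4/3, Δ4=-4/3
row 1: diag=12, rhs=0; c'=1/4, d'=0
row 2: denom=12−3·1/4=45/4; d'=(-20−3·0)/(45/4)=-16/9
row 3: denom=12−3·4/15=56/5; d'=(24−3·-16/9)/(56/5)=55/21
row 4: denom=12−3·15/56=627/56; d'=(-16−3·55/21)/(627/56)=-1336/627
back: M4=-1336/627
back: M3=55/21−15/56·-1336/627=2000/627
back: M2=-16/9−4/15·2000/627=-1648/627
back: M1=0−1/4·-1648/627=412/627
M: M0=0, M1=412/627, M2=-1648/627, M3=2000/627, M4=-1336/627, M5=0
seg 0: a=-1, c=M0/2=0, d=(M1−M0)/(6·3)=206/5643, b=Δ0−h0·(2M0+M1)/6=212/627
seg 1: a=1, c=M1/2=206/627, d=(M2−M1)/(6·3)=-1030/5643, b=Δ1−h1·(2M1+M2)/6=830/627
seg 2: a=3, c=M2/2=-824/627, d=(M3−M2)/(6·3)=32/99, b=Δ2−h2·(2M2+M3)/6=-1024/627
seg 3: a=-5, c=M3/2=1000/627, d=(M4−M3)/(6·3)=-556/1881, b=Δ3−h3·(2M3+M4)/6=-496/627
seg 4: a=-1, c=M4/2=-668/627, d=(M5−M4)/(6·3)=668/5643, b=Δ4−h4·(2M4+M5)/6=500/627
t_q=15/4 → seg 1, τ=3/4; S=1+830/627·τ+206/627·τ²+-1030/5643·τ³=14049/6688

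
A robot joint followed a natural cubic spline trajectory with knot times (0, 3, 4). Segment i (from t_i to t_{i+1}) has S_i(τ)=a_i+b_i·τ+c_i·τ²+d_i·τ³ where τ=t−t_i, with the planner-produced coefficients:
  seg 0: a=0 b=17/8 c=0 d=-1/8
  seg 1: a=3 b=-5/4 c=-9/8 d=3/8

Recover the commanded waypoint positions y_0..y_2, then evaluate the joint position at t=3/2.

y_0 = S_0(0) = a_0 = 0
y_1 = S_1(0) = a_1 = 3
y_2 = S_1(1) = 1
t_q=3/2 is in segment 0 (τ=3/2); S_0(τ)=177/64

y_0=0 y_1=3 y_2=1
S(3/2) = 177/64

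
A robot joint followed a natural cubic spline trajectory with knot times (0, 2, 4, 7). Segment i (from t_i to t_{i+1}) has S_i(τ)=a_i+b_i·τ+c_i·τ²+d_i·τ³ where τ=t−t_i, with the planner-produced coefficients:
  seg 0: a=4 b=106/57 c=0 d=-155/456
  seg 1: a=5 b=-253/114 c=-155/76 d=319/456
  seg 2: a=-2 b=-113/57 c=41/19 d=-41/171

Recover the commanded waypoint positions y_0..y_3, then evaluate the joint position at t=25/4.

y_0 = S_0(0) = a_0 = 4
y_1 = S_1(0) = a_1 = 5
y_2 = S_2(0) = a_2 = -2
y_3 = S_2(3) = 5
t_q=25/4 is in segment 2 (τ=9/4); S_2(τ)=2107/1216

y_0=4 y_1=5 y_2=-2 y_3=5
S(25/4) = 2107/1216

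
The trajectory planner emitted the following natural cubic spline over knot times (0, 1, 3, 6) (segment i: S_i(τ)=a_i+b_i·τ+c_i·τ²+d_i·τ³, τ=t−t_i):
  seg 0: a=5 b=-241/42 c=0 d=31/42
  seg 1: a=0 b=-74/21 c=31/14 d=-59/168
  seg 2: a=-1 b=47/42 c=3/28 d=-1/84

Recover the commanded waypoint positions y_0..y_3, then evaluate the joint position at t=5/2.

y_0=5 y_1=0 y_2=-1 y_3=3
S(5/2) = -667/448

y_0 = S_0(0) = a_0 = 5
y_1 = S_1(0) = a_1 = 0
y_2 = S_2(0) = a_2 = -1
y_3 = S_2(3) = 3
t_q=5/2 is in segment 1 (τ=3/2); S_1(τ)=-667/448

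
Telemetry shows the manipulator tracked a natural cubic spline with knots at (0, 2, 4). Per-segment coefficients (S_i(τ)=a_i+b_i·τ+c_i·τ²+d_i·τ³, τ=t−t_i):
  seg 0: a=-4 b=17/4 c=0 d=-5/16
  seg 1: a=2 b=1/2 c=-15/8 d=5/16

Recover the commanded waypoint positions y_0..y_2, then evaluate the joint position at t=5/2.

y_0=-4 y_1=2 y_2=-2
S(5/2) = 233/128

y_0 = S_0(0) = a_0 = -4
y_1 = S_1(0) = a_1 = 2
y_2 = S_1(2) = -2
t_q=5/2 is in segment 1 (τ=1/2); S_1(τ)=233/128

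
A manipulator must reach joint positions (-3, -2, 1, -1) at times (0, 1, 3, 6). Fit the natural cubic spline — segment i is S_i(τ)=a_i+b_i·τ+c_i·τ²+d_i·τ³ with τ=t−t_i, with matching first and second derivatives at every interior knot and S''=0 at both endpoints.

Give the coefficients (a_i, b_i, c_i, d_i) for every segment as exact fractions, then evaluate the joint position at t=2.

  seg 0: a=-3 b=5/6 c=0 d=1/6
  seg 1: a=-2 b=4/3 c=1/2 d=-5/24
  seg 2: a=1 b=5/6 c=-3/4 d=1/12
S(2) = -3/8

Δ: Δ0=1, Δ1=3/2, Δ2=-2/3
row 1: diag=6, rhs=3; c'=1/3, d'=1/2
row 2: denom=10−2·1/3=28/3; d'=(-13−2·1/2)/(28/3)=-3/2
back: M2=-3/2
back: M1=1/2−1/3·-3/2=1
M: M0=0, M1=1, M2=-3/2, M3=0
seg 0: a=-3, c=M0/2=0, d=(M1−M0)/(6·1)=1/6, b=Δ0−h0·(2M0+M1)/6=5/6
seg 1: a=-2, c=M1/2=1/2, d=(M2−M1)/(6·2)=-5/24, b=Δ1−h1·(2M1+M2)/6=4/3
seg 2: a=1, c=M2/2=-3/4, d=(M3−M2)/(6·3)=1/12, b=Δ2−h2·(2M2+M3)/6=5/6
t_q=2 → seg 1, τ=1; S=-2+4/3·τ+1/2·τ²+-5/24·τ³=-3/8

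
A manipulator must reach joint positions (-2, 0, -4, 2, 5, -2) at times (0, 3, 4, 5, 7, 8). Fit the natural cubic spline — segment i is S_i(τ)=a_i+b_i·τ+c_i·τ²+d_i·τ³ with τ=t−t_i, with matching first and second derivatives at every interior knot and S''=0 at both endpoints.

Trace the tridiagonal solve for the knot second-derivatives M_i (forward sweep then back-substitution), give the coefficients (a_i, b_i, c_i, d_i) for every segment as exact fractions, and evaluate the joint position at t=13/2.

  seg 0: a=-2 b=4991/1416 c=0 d=-1349/4248
  seg 1: a=0 b=-3575/708 c=-1349/472 d=5533/1416
  seg 2: a=-4 b=1355/1416 c=523/59 d=-5411/1416
  seg 3: a=2 b=5113/708 c=-1227/472 d=-185/1416
  seg 4: a=5 b=-3359/708 c=-1597/472 d=1597/1416
S(13/2) = 24705/3776

Δ: Δ0=2/3, Δ1=-4, Δ2=6, Δ3=3/2, Δ4=-7
row 1: diag=8, rhs=-28; c'=1/8, d'=-7/2
row 2: denom=4−1·1/8=31/8; d'=(60−1·-7/2)/(31/8)=508/31
row 3: denom=6−1·8/31=178/31; d'=(-27−1·508/31)/(178/31)=-1345/178
row 4: denom=6−2·31/89=472/89; d'=(-51−2·-1345/178)/(472/89)=-1597/236
back: M4=-1597/236
back: M3=-1345/178−31/89·-1597/236=-1227/236
back: M2=508/31−8/31·-1227/236=1046/59
back: M1=-7/2−1/8·1046/59=-1349/236
M: M0=0, M1=-1349/236, M2=1046/59, M3=-1227/236, M4=-1597/236, M5=0
seg 0: a=-2, c=M0/2=0, d=(M1−M0)/(6·3)=-1349/4248, b=Δ0−h0·(2M0+M1)/6=4991/1416
seg 1: a=0, c=M1/2=-1349/472, d=(M2−M1)/(6·1)=5533/1416, b=Δ1−h1·(2M1+M2)/6=-3575/708
seg 2: a=-4, c=M2/2=523/59, d=(M3−M2)/(6·1)=-5411/1416, b=Δ2−h2·(2M2+M3)/6=1355/1416
seg 3: a=2, c=M3/2=-1227/472, d=(M4−M3)/(6·2)=-185/1416, b=Δ3−h3·(2M3+M4)/6=5113/708
seg 4: a=5, c=M4/2=-1597/472, d=(M5−M4)/(6·1)=1597/1416, b=Δ4−h4·(2M4+M5)/6=-3359/708
t_q=13/2 → seg 3, τ=3/2; S=2+5113/708·τ+-1227/472·τ²+-185/1416·τ³=24705/3776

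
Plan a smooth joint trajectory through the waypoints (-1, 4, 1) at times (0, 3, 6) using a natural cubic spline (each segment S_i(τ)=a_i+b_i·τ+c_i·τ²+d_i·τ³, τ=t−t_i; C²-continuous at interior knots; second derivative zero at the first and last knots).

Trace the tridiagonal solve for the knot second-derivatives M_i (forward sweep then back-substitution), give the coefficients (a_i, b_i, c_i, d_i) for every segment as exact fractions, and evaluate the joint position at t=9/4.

Δ: Δ0=5/3, Δ1=-1
row 1: diag=12, rhs=-16; c'=1/4, d'=-4/3
back: M1=-4/3
M: M0=0, M1=-4/3, M2=0
seg 0: a=-1, c=M0/2=0, d=(M1−M0)/(6·3)=-2/27, b=Δ0−h0·(2M0+M1)/6=7/3
seg 1: a=4, c=M1/2=-2/3, d=(M2−M1)/(6·3)=2/27, b=Δ1−h1·(2M1+M2)/6=1/3
t_q=9/4 → seg 0, τ=9/4; S=-1+7/3·τ+0·τ²+-2/27·τ³=109/32

  seg 0: a=-1 b=7/3 c=0 d=-2/27
  seg 1: a=4 b=1/3 c=-2/3 d=2/27
S(9/4) = 109/32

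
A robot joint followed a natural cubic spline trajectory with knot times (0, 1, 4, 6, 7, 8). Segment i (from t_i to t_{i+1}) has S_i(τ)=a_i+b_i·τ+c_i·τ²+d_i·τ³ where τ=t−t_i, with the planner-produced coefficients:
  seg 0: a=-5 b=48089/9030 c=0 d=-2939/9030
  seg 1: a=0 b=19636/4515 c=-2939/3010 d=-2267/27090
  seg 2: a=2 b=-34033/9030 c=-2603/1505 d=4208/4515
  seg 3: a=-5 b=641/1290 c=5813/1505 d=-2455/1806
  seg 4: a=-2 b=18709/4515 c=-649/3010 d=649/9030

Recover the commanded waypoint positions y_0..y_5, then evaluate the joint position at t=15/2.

y_0 = S_0(0) = a_0 = -5
y_1 = S_1(0) = a_1 = 0
y_2 = S_2(0) = a_2 = 2
y_3 = S_3(0) = a_3 = -5
y_4 = S_4(0) = a_4 = -2
y_5 = S_4(1) = 2
t_q=15/2 is in segment 4 (τ=1/2); S_4(τ)=649/24080

y_0=-5 y_1=0 y_2=2 y_3=-5 y_4=-2 y_5=2
S(15/2) = 649/24080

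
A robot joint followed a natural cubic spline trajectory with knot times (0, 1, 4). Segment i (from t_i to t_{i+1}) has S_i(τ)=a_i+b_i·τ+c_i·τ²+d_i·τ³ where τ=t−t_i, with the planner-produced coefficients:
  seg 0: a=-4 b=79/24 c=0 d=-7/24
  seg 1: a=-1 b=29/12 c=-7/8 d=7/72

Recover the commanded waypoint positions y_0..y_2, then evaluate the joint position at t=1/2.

y_0=-4 y_1=-1 y_2=1
S(1/2) = -153/64

y_0 = S_0(0) = a_0 = -4
y_1 = S_1(0) = a_1 = -1
y_2 = S_1(3) = 1
t_q=1/2 is in segment 0 (τ=1/2); S_0(τ)=-153/64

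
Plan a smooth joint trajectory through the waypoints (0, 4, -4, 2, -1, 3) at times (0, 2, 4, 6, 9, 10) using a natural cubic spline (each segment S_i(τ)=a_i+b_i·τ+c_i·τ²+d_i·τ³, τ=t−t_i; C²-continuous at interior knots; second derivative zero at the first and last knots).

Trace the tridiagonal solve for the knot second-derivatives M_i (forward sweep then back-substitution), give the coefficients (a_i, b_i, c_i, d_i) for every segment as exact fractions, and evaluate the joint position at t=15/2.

Δ: Δ0=2, Δ1=-4, Δ2=3, Δ3=-1, Δ4=4
row 1: diag=8, rhs=-36; c'=1/4, d'=-9/2
row 2: denom=8−2·1/4=15/2; d'=(42−2·-9/2)/(15/2)=34/5
row 3: denom=10−2·4/15=142/15; d'=(-24−2·34/5)/(142/15)=-282/71
row 4: denom=8−3·45/142=1001/142; d'=(30−3·-282/71)/(1001/142)=5952/1001
back: M4=5952/1001
back: M3=-282/71−45/142·5952/1001=-5862/1001
back: M2=34/5−4/15·-5862/1001=8370/1001
back: M1=-9/2−1/4·8370/1001=-6597/1001
M: M0=0, M1=-6597/1001, M2=8370/1001, M3=-5862/1001, M4=5952/1001, M5=0
seg 0: a=0, c=M0/2=0, d=(M1−M0)/(6·2)=-2199/4004, b=Δ0−h0·(2M0+M1)/6=4201/1001
seg 1: a=4, c=M1/2=-6597/2002, d=(M2−M1)/(6·2)=4989/4004, b=Δ1−h1·(2M1+M2)/6=-2396/1001
seg 2: a=-4, c=M2/2=4185/1001, d=(M3−M2)/(6·2)=-1186/1001, b=Δ2−h2·(2M2+M3)/6=-89/143
seg 3: a=2, c=M3/2=-2931/1001, d=(M4−M3)/(6·3)=179/273, b=Δ3−h3·(2M3+M4)/6=145/77
seg 4: a=-1, c=M4/2=2976/1001, d=(M5−M4)/(6·1)=-992/1001, b=Δ4−h4·(2M4+M5)/6=2020/1001
t_q=15/2 → seg 3, τ=3/2; S=2+145/77·τ+-2931/1001·τ²+179/273·τ³=3599/8008

  seg 0: a=0 b=4201/1001 c=0 d=-2199/4004
  seg 1: a=4 b=-2396/1001 c=-6597/2002 d=4989/4004
  seg 2: a=-4 b=-89/143 c=4185/1001 d=-1186/1001
  seg 3: a=2 b=145/77 c=-2931/1001 d=179/273
  seg 4: a=-1 b=2020/1001 c=2976/1001 d=-992/1001
S(15/2) = 3599/8008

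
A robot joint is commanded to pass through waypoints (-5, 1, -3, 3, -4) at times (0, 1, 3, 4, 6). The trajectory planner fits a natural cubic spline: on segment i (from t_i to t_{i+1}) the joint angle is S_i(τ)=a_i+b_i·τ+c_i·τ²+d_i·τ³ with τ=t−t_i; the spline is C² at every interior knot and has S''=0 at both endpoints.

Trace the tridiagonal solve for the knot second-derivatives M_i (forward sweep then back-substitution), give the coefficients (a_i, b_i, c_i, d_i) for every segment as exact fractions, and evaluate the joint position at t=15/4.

Δ: Δ0=6, Δ1=-2, Δ2=6, Δ3=-7/2
row 1: diag=6, rhs=-48; c'=1/3, d'=-8
row 2: denom=6−2·1/3=16/3; d'=(48−2·-8)/(16/3)=12
row 3: denom=6−1·3/16=93/16; d'=(-57−1·12)/(93/16)=-368/31
back: M3=-368/31
back: M2=12−3/16·-368/31=441/31
back: M1=-8−1/3·441/31=-395/31
M: M0=0, M1=-395/31, M2=441/31, M3=-368/31, M4=0
seg 0: a=-5, c=M0/2=0, d=(M1−M0)/(6·1)=-395/186, b=Δ0−h0·(2M0+M1)/6=1511/186
seg 1: a=1, c=M1/2=-395/62, d=(M2−M1)/(6·2)=209/93, b=Δ1−h1·(2M1+M2)/6=163/93
seg 2: a=-3, c=M2/2=441/62, d=(M3−M2)/(6·1)=-809/186, b=Δ2−h2·(2M2+M3)/6=301/93
seg 3: a=3, c=M3/2=-184/31, d=(M4−M3)/(6·2)=92/93, b=Δ3−h3·(2M3+M4)/6=821/186
t_q=15/4 → seg 2, τ=3/4; S=-3+301/93·τ+441/62·τ²+-809/186·τ³=6323/3968

  seg 0: a=-5 b=1511/186 c=0 d=-395/186
  seg 1: a=1 b=163/93 c=-395/62 d=209/93
  seg 2: a=-3 b=301/93 c=441/62 d=-809/186
  seg 3: a=3 b=821/186 c=-184/31 d=92/93
S(15/4) = 6323/3968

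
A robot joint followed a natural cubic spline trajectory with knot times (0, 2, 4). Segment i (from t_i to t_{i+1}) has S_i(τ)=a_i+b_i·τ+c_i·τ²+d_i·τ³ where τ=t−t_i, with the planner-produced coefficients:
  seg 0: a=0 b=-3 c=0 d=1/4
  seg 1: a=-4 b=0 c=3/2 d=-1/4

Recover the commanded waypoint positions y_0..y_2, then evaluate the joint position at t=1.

y_0 = S_0(0) = a_0 = 0
y_1 = S_1(0) = a_1 = -4
y_2 = S_1(2) = 0
t_q=1 is in segment 0 (τ=1); S_0(τ)=-11/4

y_0=0 y_1=-4 y_2=0
S(1) = -11/4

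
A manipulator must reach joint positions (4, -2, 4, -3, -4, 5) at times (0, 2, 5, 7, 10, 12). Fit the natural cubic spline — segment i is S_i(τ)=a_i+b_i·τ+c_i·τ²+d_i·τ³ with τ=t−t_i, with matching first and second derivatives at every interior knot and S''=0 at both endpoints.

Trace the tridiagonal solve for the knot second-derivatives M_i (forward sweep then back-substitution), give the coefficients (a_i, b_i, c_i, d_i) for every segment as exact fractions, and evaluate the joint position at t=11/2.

Δ: Δ0=-3, Δ1=2, Δ2=-7/2, Δ3=-1/3, Δ4=9/2
row 1: diag=10, rhs=30; c'=3/10, d'=3
row 2: denom=10−3·3/10=91/10; d'=(-33−3·3)/(91/10)=-60/13
row 3: denom=10−2·20/91=870/91; d'=(19−2·-60/13)/(870/91)=2569/870
row 4: denom=10−3·91/290=2627/290; d'=(29−3·2569/870)/(2627/290)=5841/2627
back: M4=5841/2627
back: M3=2569/870−91/290·5841/2627=17773/7881
back: M2=-60/13−20/91·17773/7881=-40280/7881
back: M1=3−3/10·-40280/7881=11909/2627
M: M0=0, M1=11909/2627, M2=-40280/7881, M3=17773/7881, M4=5841/2627, M5=0
seg 0: a=4, c=M0/2=0, d=(M1−M0)/(6·2)=11909/31524, b=Δ0−h0·(2M0+M1)/6=-35552/7881
seg 1: a=-2, c=M1/2=11909/5254, d=(M2−M1)/(6·3)=-76007/141858, b=Δ1−h1·(2M1+M2)/6=175/7881
seg 2: a=4, c=M2/2=-20140/7881, d=(M3−M2)/(6·2)=523/852, b=Δ2−h2·(2M2+M3)/6=-13309/15762
seg 3: a=-3, c=M3/2=17773/15762, d=(M4−M3)/(6·3)=-125/70929, b=Δ3−h3·(2M3+M4)/6=-19441/5254
seg 4: a=-4, c=M4/2=5841/5254, d=(M5−M4)/(6·2)=-1947/10508, b=Δ4−h4·(2M4+M5)/6=15855/5254
t_q=11/2 → seg 2, τ=1/2; S=4+-13309/15762·τ+-20140/7881·τ²+523/852·τ³=253509/84064

  seg 0: a=4 b=-35552/7881 c=0 d=11909/31524
  seg 1: a=-2 b=175/7881 c=11909/5254 d=-76007/141858
  seg 2: a=4 b=-13309/15762 c=-20140/7881 d=523/852
  seg 3: a=-3 b=-19441/5254 c=17773/15762 d=-125/70929
  seg 4: a=-4 b=15855/5254 c=5841/5254 d=-1947/10508
S(11/2) = 253509/84064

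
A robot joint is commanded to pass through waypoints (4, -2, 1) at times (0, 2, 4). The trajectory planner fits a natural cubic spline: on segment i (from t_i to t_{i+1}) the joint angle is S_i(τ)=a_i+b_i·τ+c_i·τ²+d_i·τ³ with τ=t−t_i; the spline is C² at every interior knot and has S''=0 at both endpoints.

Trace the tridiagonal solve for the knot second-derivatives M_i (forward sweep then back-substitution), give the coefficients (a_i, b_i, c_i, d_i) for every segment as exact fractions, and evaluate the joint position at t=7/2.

  seg 0: a=4 b=-33/8 c=0 d=9/32
  seg 1: a=-2 b=-3/4 c=27/16 d=-9/32
S(7/2) = -71/256

Δ: Δ0=-3, Δ1=3/2
row 1: diag=8, rhs=27; c'=1/4, d'=27/8
back: M1=27/8
M: M0=0, M1=27/8, M2=0
seg 0: a=4, c=M0/2=0, d=(M1−M0)/(6·2)=9/32, b=Δ0−h0·(2M0+M1)/6=-33/8
seg 1: a=-2, c=M1/2=27/16, d=(M2−M1)/(6·2)=-9/32, b=Δ1−h1·(2M1+M2)/6=-3/4
t_q=7/2 → seg 1, τ=3/2; S=-2+-3/4·τ+27/16·τ²+-9/32·τ³=-71/256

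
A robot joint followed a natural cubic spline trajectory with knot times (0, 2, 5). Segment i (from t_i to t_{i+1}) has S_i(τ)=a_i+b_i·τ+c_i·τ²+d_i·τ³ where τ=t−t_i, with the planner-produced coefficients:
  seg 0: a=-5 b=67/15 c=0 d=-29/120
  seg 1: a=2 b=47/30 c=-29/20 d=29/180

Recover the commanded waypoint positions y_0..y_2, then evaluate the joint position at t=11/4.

y_0 = S_0(0) = a_0 = -5
y_1 = S_1(0) = a_1 = 2
y_2 = S_1(3) = -2
t_q=11/4 is in segment 1 (τ=3/4); S_1(τ)=3107/1280

y_0=-5 y_1=2 y_2=-2
S(11/4) = 3107/1280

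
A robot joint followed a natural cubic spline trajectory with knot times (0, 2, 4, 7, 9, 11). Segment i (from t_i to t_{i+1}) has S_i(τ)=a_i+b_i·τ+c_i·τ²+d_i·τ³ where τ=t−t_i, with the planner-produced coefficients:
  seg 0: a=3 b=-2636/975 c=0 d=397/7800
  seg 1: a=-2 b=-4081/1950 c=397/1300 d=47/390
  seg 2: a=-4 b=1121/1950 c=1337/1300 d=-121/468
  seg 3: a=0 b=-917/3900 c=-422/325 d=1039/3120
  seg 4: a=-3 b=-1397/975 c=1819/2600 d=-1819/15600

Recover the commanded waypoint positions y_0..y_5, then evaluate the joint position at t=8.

y_0 = S_0(0) = a_0 = 3
y_1 = S_1(0) = a_1 = -2
y_2 = S_2(0) = a_2 = -4
y_3 = S_3(0) = a_3 = 0
y_4 = S_4(0) = a_4 = -3
y_5 = S_4(2) = -4
t_q=8 is in segment 3 (τ=1); S_3(τ)=-6243/5200

y_0=3 y_1=-2 y_2=-4 y_3=0 y_4=-3 y_5=-4
S(8) = -6243/5200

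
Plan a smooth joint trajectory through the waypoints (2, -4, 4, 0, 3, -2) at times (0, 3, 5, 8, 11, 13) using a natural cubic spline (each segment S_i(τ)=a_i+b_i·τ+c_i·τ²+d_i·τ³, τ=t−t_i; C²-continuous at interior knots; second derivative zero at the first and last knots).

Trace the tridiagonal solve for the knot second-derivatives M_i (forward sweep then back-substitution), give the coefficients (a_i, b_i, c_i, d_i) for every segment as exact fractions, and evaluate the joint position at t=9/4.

Δ: Δ0=-2, Δ1=4, Δ2=-4/3, Δ3=1, Δ4=-5/2
row 1: diag=10, rhs=36; c'=1/5, d'=18/5
row 2: denom=10−2·1/5=48/5; d'=(-32−2·18/5)/(48/5)=-49/12
row 3: denom=12−3·5/16=177/16; d'=(14−3·-49/12)/(177/16)=140/59
row 4: denom=10−3·16/59=542/59; d'=(-21−3·140/59)/(542/59)=-1659/542
back: M4=-1659/542
back: M3=140/59−16/59·-1659/542=868/271
back: M2=-49/12−5/16·868/271=-8267/1626
back: M1=18/5−1/5·-8267/1626=7507/1626
M: M0=0, M1=7507/1626, M2=-8267/1626, M3=868/271, M4=-1659/542, M5=0
seg 0: a=2, c=M0/2=0, d=(M1−M0)/(6·3)=7507/29268, b=Δ0−h0·(2M0+M1)/6=-14011/3252
seg 1: a=-4, c=M1/2=7507/3252, d=(M2−M1)/(6·2)=-2629/3252, b=Δ1−h1·(2M1+M2)/6=4255/1626
seg 2: a=4, c=M2/2=-8267/3252, d=(M3−M2)/(6·3)=13475/29268, b=Δ2−h2·(2M2+M3)/6=1165/542
seg 3: a=0, c=M3/2=434/271, d=(M4−M3)/(6·3)=-3395/9756, b=Δ3−h3·(2M3+M4)/6=-729/1084
seg 4: a=3, c=M4/2=-1659/1084, d=(M5−M4)/(6·2)=553/2168, b=Δ4−h4·(2M4+M5)/6=-249/542
t_q=9/4 → seg 0, τ=9/4; S=2+-14011/3252·τ+0·τ²+7507/29268·τ³=-331087/69376

  seg 0: a=2 b=-14011/3252 c=0 d=7507/29268
  seg 1: a=-4 b=4255/1626 c=7507/3252 d=-2629/3252
  seg 2: a=4 b=1165/542 c=-8267/3252 d=13475/29268
  seg 3: a=0 b=-729/1084 c=434/271 d=-3395/9756
  seg 4: a=3 b=-249/542 c=-1659/1084 d=553/2168
S(9/4) = -331087/69376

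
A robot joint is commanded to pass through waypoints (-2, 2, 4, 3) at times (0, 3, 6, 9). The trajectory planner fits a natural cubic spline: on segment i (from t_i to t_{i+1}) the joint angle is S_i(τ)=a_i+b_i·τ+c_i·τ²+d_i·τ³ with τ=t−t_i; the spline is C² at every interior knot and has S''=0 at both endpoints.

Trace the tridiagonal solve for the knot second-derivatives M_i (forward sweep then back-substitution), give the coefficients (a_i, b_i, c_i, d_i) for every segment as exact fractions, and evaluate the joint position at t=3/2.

Δ: Δ0=4/3, Δ1=2/3, Δ2=-1/3
row 1: diag=12, rhs=-4; c'=1/4, d'=-1/3
row 2: denom=12−3·1/4=45/4; d'=(-6−3·-1/3)/(45/4)=-4/9
back: M2=-4/9
back: M1=-1/3−1/4·-4/9=-2/9
M: M0=0, M1=-2/9, M2=-4/9, M3=0
seg 0: a=-2, c=M0/2=0, d=(M1−M0)/(6·3)=-1/81, b=Δ0−h0·(2M0+M1)/6=13/9
seg 1: a=2, c=M1/2=-1/9, d=(M2−M1)/(6·3)=-1/81, b=Δ1−h1·(2M1+M2)/6=10/9
seg 2: a=4, c=M2/2=-2/9, d=(M3−M2)/(6·3)=2/81, b=Δ2−h2·(2M2+M3)/6=1/9
t_q=3/2 → seg 0, τ=3/2; S=-2+13/9·τ+0·τ²+-1/81·τ³=1/8

  seg 0: a=-2 b=13/9 c=0 d=-1/81
  seg 1: a=2 b=10/9 c=-1/9 d=-1/81
  seg 2: a=4 b=1/9 c=-2/9 d=2/81
S(3/2) = 1/8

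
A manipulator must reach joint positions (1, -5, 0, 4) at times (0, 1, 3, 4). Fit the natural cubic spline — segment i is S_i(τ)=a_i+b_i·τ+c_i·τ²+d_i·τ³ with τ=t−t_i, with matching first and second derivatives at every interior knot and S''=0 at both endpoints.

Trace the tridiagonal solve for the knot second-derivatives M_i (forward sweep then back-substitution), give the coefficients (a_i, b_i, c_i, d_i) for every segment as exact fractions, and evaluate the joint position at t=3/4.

  seg 0: a=1 b=-15/2 c=0 d=3/2
  seg 1: a=-5 b=-3 c=9/2 d=-7/8
  seg 2: a=0 b=9/2 c=-3/4 d=1/4
S(3/4) = -511/128

Δ: Δ0=-6, Δ1=5/2, Δ2=4
row 1: diag=6, rhs=51; c'=1/3, d'=17/2
row 2: denom=6−2·1/3=16/3; d'=(9−2·17/2)/(16/3)=-3/2
back: M2=-3/2
back: M1=17/2−1/3·-3/2=9
M: M0=0, M1=9, M2=-3/2, M3=0
seg 0: a=1, c=M0/2=0, d=(M1−M0)/(6·1)=3/2, b=Δ0−h0·(2M0+M1)/6=-15/2
seg 1: a=-5, c=M1/2=9/2, d=(M2−M1)/(6·2)=-7/8, b=Δ1−h1·(2M1+M2)/6=-3
seg 2: a=0, c=M2/2=-3/4, d=(M3−M2)/(6·1)=1/4, b=Δ2−h2·(2M2+M3)/6=9/2
t_q=3/4 → seg 0, τ=3/4; S=1+-15/2·τ+0·τ²+3/2·τ³=-511/128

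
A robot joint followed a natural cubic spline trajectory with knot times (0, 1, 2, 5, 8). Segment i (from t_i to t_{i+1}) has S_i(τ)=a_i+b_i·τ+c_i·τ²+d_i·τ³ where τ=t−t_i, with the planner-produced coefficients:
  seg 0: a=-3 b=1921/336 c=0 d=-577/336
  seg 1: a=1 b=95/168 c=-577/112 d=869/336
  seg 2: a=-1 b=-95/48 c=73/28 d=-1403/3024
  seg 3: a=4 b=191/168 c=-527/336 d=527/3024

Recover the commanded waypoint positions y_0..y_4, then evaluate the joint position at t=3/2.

y_0=-3 y_1=1 y_2=-1 y_3=4 y_4=-2
S(3/2) = 285/896

y_0 = S_0(0) = a_0 = -3
y_1 = S_1(0) = a_1 = 1
y_2 = S_2(0) = a_2 = -1
y_3 = S_3(0) = a_3 = 4
y_4 = S_3(3) = -2
t_q=3/2 is in segment 1 (τ=1/2); S_1(τ)=285/896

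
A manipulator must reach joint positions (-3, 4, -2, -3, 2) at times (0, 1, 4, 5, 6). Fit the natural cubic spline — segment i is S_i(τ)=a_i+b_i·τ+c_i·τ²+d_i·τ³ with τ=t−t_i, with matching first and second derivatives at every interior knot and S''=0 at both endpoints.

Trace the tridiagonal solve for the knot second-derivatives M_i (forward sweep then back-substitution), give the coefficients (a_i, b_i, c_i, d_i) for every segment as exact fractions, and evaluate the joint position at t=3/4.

Δ: Δ0=7, Δ1=-2, Δ2=-1, Δ3=5
row 1: diag=8, rhs=-54; c'=3/8, d'=-27/4
row 2: denom=8−3·3/8=55/8; d'=(6−3·-27/4)/(55/8)=42/11
row 3: denom=4−1·8/55=212/55; d'=(36−1·42/11)/(212/55)=885/106
back: M3=885/106
back: M2=42/11−8/55·885/106=138/53
back: M1=-27/4−3/8·138/53=-819/106
M: M0=0, M1=-819/106, M2=138/53, M3=885/106, M4=0
seg 0: a=-3, c=M0/2=0, d=(M1−M0)/(6·1)=-273/212, b=Δ0−h0·(2M0+M1)/6=1757/212
seg 1: a=4, c=M1/2=-819/212, d=(M2−M1)/(6·3)=365/636, b=Δ1−h1·(2M1+M2)/6=469/106
seg 2: a=-2, c=M2/2=69/53, d=(M3−M2)/(6·1)=203/212, b=Δ2−h2·(2M2+M3)/6=-691/212
seg 3: a=-3, c=M3/2=885/212, d=(M4−M3)/(6·1)=-295/212, b=Δ3−h3·(2M3+M4)/6=235/106
t_q=3/4 → seg 0, τ=3/4; S=-3+1757/212·τ+0·τ²+-273/212·τ³=36261/13568

  seg 0: a=-3 b=1757/212 c=0 d=-273/212
  seg 1: a=4 b=469/106 c=-819/212 d=365/636
  seg 2: a=-2 b=-691/212 c=69/53 d=203/212
  seg 3: a=-3 b=235/106 c=885/212 d=-295/212
S(3/4) = 36261/13568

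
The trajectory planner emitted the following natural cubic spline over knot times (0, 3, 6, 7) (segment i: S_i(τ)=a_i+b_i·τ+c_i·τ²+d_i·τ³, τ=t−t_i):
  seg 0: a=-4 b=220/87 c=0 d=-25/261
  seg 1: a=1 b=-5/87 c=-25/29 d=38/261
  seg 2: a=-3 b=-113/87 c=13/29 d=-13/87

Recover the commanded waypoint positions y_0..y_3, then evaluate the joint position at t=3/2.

y_0 = S_0(0) = a_0 = -4
y_1 = S_1(0) = a_1 = 1
y_2 = S_2(0) = a_2 = -3
y_3 = S_2(1) = -4
t_q=3/2 is in segment 0 (τ=3/2); S_0(τ)=-123/232

y_0=-4 y_1=1 y_2=-3 y_3=-4
S(3/2) = -123/232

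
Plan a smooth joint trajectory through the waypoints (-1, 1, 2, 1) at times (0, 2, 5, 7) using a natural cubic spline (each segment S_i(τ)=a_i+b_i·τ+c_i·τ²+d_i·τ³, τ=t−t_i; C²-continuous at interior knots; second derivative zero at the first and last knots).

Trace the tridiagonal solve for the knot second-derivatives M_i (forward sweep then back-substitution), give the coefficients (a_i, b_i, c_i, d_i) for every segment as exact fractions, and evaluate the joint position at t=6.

  seg 0: a=-1 b=298/273 c=0 d=-25/1092
  seg 1: a=1 b=223/273 c=-25/182 d=-1/126
  seg 2: a=2 b=-121/546 c=-19/91 d=19/546
S(6) = 146/91

Δ: Δ0=1, Δ1=1/3, Δ2=-1/2
row 1: diag=10, rhs=-4; c'=3/10, d'=-2/5
row 2: denom=10−3·3/10=91/10; d'=(-5−3·-2/5)/(91/10)=-38/91
back: M2=-38/91
back: M1=-2/5−3/10·-38/91=-25/91
M: M0=0, M1=-25/91, M2=-38/91, M3=0
seg 0: a=-1, c=M0/2=0, d=(M1−M0)/(6·2)=-25/1092, b=Δ0−h0·(2M0+M1)/6=298/273
seg 1: a=1, c=M1/2=-25/182, d=(M2−M1)/(6·3)=-1/126, b=Δ1−h1·(2M1+M2)/6=223/273
seg 2: a=2, c=M2/2=-19/91, d=(M3−M2)/(6·2)=19/546, b=Δ2−h2·(2M2+M3)/6=-121/546
t_q=6 → seg 2, τ=1; S=2+-121/546·τ+-19/91·τ²+19/546·τ³=146/91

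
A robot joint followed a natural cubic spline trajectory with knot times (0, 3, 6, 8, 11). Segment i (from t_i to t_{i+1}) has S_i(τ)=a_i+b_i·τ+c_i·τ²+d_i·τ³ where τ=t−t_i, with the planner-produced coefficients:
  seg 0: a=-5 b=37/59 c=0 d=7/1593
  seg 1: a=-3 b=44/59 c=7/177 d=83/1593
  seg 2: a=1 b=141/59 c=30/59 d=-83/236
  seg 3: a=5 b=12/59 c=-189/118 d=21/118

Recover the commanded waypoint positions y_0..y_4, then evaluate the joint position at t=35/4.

y_0 = S_0(0) = a_0 = -5
y_1 = S_1(0) = a_1 = -3
y_2 = S_2(0) = a_2 = 1
y_3 = S_3(0) = a_3 = 5
y_4 = S_3(3) = -4
t_q=35/4 is in segment 3 (τ=3/4); S_3(τ)=32675/7552

y_0=-5 y_1=-3 y_2=1 y_3=5 y_4=-4
S(35/4) = 32675/7552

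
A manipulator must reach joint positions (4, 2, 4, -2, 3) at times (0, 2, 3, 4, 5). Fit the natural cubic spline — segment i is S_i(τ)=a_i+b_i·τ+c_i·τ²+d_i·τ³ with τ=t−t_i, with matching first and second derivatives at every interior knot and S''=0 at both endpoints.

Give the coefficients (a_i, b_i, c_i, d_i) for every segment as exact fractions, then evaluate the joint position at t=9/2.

Δ: Δ0=-1, Δ1=2, Δ2=-6, Δ3=5
row 1: diag=6, rhs=18; c'=1/6, d'=3
row 2: denom=4−1·1/6=23/6; d'=(-48−1·3)/(23/6)=-306/23
row 3: denom=4−1·6/23=86/23; d'=(66−1·-306/23)/(86/23)=912/43
back: M3=912/43
back: M2=-306/23−6/23·912/43=-810/43
back: M1=3−1/6·-810/43=264/43
M: M0=0, M1=264/43, M2=-810/43, M3=912/43, M4=0
seg 0: a=4, c=M0/2=0, d=(M1−M0)/(6·2)=22/43, b=Δ0−h0·(2M0+M1)/6=-131/43
seg 1: a=2, c=M1/2=132/43, d=(M2−M1)/(6·1)=-179/43, b=Δ1−h1·(2M1+M2)/6=133/43
seg 2: a=4, c=M2/2=-405/43, d=(M3−M2)/(6·1)=287/43, b=Δ2−h2·(2M2+M3)/6=-140/43
seg 3: a=-2, c=M3/2=456/43, d=(M4−M3)/(6·1)=-152/43, b=Δ3−h3·(2M3+M4)/6=-89/43
t_q=9/2 → seg 3, τ=1/2; S=-2+-89/43·τ+456/43·τ²+-152/43·τ³=-71/86

  seg 0: a=4 b=-131/43 c=0 d=22/43
  seg 1: a=2 b=133/43 c=132/43 d=-179/43
  seg 2: a=4 b=-140/43 c=-405/43 d=287/43
  seg 3: a=-2 b=-89/43 c=456/43 d=-152/43
S(9/2) = -71/86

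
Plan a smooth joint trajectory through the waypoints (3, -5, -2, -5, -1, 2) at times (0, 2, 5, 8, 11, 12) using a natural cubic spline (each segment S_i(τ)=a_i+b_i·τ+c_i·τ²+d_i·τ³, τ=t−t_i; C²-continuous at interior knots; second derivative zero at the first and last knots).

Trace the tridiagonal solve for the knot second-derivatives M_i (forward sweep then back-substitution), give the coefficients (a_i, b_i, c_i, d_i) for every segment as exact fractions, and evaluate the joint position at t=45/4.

Δ: Δ0=-4, Δ1=1, Δ2=-1, Δ3=4/3, Δ4=3
row 1: diag=10, rhs=30; c'=3/10, d'=3
row 2: denom=12−3·3/10=111/10; d'=(-12−3·3)/(111/10)=-70/37
row 3: denom=12−3·10/37=414/37; d'=(14−3·-70/37)/(414/37)=364/207
row 4: denom=8−3·37/138=331/46; d'=(10−3·364/207)/(331/46)=652/993
back: M4=652/993
back: M3=364/207−37/138·652/993=4714/2979
back: M2=-70/37−10/37·4714/2979=-6910/2979
back: M1=3−3/10·-6910/2979=3670/993
M: M0=0, M1=3670/993, M2=-6910/2979, M3=4714/2979, M4=652/993, M5=0
seg 0: a=3, c=M0/2=0, d=(M1−M0)/(6·2)=1835/5958, b=Δ0−h0·(2M0+M1)/6=-15586/2979
seg 1: a=-5, c=M1/2=1835/993, d=(M2−M1)/(6·3)=-8960/26811, b=Δ1−h1·(2M1+M2)/6=-4576/2979
seg 2: a=-2, c=M2/2=-3455/2979, d=(M3−M2)/(6·3)=5812/26811, b=Δ2−h2·(2M2+M3)/6=1574/2979
seg 3: a=-5, c=M3/2=2357/2979, d=(M4−M3)/(6·3)=-1379/26811, b=Δ3−h3·(2M3+M4)/6=-1720/2979
seg 4: a=-1, c=M4/2=326/993, d=(M5−M4)/(6·1)=-326/2979, b=Δ4−h4·(2M4+M5)/6=8285/2979
t_q=45/4 → seg 4, τ=1/4; S=-1+8285/2979·τ+326/993·τ²+-326/2979·τ³=-9085/31776

  seg 0: a=3 b=-15586/2979 c=0 d=1835/5958
  seg 1: a=-5 b=-4576/2979 c=1835/993 d=-8960/26811
  seg 2: a=-2 b=1574/2979 c=-3455/2979 d=5812/26811
  seg 3: a=-5 b=-1720/2979 c=2357/2979 d=-1379/26811
  seg 4: a=-1 b=8285/2979 c=326/993 d=-326/2979
S(45/4) = -9085/31776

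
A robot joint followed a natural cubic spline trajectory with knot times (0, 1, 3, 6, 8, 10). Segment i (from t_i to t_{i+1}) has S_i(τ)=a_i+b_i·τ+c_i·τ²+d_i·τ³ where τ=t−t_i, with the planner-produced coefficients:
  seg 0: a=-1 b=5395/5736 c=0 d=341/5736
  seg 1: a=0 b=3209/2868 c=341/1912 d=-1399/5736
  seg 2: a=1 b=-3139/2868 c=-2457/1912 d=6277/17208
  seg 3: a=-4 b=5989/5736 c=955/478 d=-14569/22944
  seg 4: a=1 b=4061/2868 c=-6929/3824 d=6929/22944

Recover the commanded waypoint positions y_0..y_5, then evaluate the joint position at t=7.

y_0 = S_0(0) = a_0 = -1
y_1 = S_1(0) = a_1 = 0
y_2 = S_2(0) = a_2 = 1
y_3 = S_3(0) = a_3 = -4
y_4 = S_4(0) = a_4 = 1
y_5 = S_4(2) = -1
t_q=7 is in segment 3 (τ=1); S_3(τ)=-12183/7648

y_0=-1 y_1=0 y_2=1 y_3=-4 y_4=1 y_5=-1
S(7) = -12183/7648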